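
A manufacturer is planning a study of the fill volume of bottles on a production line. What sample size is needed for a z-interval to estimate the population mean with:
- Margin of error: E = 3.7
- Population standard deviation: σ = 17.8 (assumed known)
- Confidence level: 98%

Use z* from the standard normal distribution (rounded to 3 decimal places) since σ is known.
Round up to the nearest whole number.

Using z* since population σ is known (z-interval formula).

For 98% confidence, z* = 2.326 (from standard normal table)

Sample size formula for z-interval: n = (z*σ/E)²

n = (2.326 × 17.8 / 3.7)²
  = (11.189946)²
  = 125.2149

Round up to the nearest whole number: n = 126

126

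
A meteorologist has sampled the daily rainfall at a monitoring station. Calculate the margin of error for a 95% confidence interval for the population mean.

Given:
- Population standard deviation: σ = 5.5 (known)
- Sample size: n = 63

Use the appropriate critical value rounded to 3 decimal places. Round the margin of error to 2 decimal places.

The population standard deviation σ is known, so use the z-interval margin of error formula.

For 95% confidence, z* = 1.96 (from standard normal table)

Margin of error formula for z-interval: E = z* × σ/√n

E = 1.96 × 5.5/√63
  = 1.96 × 0.692935
  = 1.3582

Rounded to 2 decimal places:

1.36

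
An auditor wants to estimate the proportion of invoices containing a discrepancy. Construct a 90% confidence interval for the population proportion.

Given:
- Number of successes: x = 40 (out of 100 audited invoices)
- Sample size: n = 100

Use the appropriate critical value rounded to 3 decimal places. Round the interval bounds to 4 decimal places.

Sample proportion: p̂ = 40/100 = 0.400000

Check conditions for normal approximation:
  np̂ = 40 ≥ 10 ✓
  n(1-p̂) = 60 ≥ 10 ✓

The sample is large enough, so use a z-interval (normal approximation) for the proportion.

For 90% confidence, z* = 1.645 (from standard normal table)

Standard error: SE = √(p̂(1-p̂)/n) = √(0.400000×0.600000/100) = 0.04898979

Margin of error: E = z* × SE = 1.645 × 0.04898979 = 0.080588

Z-interval: p̂ ± E = 0.400000 ± 0.080588 = (0.319412, 0.480588)

Rounded to 4 decimal places:

(0.3194, 0.4806)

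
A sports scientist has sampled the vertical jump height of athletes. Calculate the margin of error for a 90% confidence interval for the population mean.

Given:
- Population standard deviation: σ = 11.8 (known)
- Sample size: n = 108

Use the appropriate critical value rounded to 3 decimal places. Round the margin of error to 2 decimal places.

The population standard deviation σ is known, so use the z-interval margin of error formula.

For 90% confidence, z* = 1.645 (from standard normal table)

Margin of error formula for z-interval: E = z* × σ/√n

E = 1.645 × 11.8/√108
  = 1.645 × 1.135456
  = 1.8678

Rounded to 2 decimal places:

1.87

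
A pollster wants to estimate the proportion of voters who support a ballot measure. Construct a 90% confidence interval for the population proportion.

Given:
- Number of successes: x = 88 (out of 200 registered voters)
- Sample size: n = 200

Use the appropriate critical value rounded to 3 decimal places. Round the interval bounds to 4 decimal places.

Sample proportion: p̂ = 88/200 = 0.440000

Check conditions for normal approximation:
  np̂ = 88 ≥ 10 ✓
  n(1-p̂) = 112 ≥ 10 ✓

The sample is large enough, so use a z-interval (normal approximation) for the proportion.

For 90% confidence, z* = 1.645 (from standard normal table)

Standard error: SE = √(p̂(1-p̂)/n) = √(0.440000×0.560000/200) = 0.03509986

Margin of error: E = z* × SE = 1.645 × 0.03509986 = 0.057739

Z-interval: p̂ ± E = 0.440000 ± 0.057739 = (0.382261, 0.497739)

Rounded to 4 decimal places:

(0.3823, 0.4977)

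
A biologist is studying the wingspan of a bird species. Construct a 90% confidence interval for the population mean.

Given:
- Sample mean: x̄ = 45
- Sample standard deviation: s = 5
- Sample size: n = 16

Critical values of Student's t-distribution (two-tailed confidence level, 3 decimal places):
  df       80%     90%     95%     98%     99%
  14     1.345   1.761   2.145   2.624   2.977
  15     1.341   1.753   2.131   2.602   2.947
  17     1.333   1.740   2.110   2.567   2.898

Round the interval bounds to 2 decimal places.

The population standard deviation σ is unknown (only the sample standard deviation s is given), so use a t-interval with df = n - 1 = 16 - 1 = 15.

For 90% confidence with df = 15, t* = 1.753 (from t-table)

Standard error: SE = s/√n = 5/√16 = 1.250000

Margin of error: E = t* × SE = 1.753 × 1.250000 = 2.1912

T-interval: x̄ ± E = 45 ± 2.1912 = (42.8088, 47.1912)

Rounded to 2 decimal places:

(42.81, 47.19)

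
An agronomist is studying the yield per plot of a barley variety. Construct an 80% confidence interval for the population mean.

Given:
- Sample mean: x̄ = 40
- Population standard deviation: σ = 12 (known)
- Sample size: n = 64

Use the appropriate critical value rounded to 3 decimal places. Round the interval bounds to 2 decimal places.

The population standard deviation σ is known, so use a z-interval (standard normal critical value).

For 80% confidence, z* = 1.282 (from standard normal table)

Standard error: SE = σ/√n = 12/√64 = 1.500000

Margin of error: E = z* × SE = 1.282 × 1.500000 = 1.9230

Z-interval: x̄ ± E = 40 ± 1.9230 = (38.0770, 41.9230)

Rounded to 2 decimal places:

(38.08, 41.92)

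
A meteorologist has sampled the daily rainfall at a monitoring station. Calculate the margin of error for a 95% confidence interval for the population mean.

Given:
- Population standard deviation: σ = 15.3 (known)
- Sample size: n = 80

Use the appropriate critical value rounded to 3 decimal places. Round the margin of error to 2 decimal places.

The population standard deviation σ is known, so use the z-interval margin of error formula.

For 95% confidence, z* = 1.96 (from standard normal table)

Margin of error formula for z-interval: E = z* × σ/√n

E = 1.96 × 15.3/√80
  = 1.96 × 1.710592
  = 3.3528

Rounded to 2 decimal places:

3.35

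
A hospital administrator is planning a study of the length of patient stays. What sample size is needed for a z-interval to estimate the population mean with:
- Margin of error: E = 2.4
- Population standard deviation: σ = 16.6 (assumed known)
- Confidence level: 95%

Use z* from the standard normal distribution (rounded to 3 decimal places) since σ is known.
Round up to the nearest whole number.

Using z* since population σ is known (z-interval formula).

For 95% confidence, z* = 1.96 (from standard normal table)

Sample size formula for z-interval: n = (z*σ/E)²

n = (1.96 × 16.6 / 2.4)²
  = (13.556667)²
  = 183.7832

Round up to the nearest whole number: n = 184

184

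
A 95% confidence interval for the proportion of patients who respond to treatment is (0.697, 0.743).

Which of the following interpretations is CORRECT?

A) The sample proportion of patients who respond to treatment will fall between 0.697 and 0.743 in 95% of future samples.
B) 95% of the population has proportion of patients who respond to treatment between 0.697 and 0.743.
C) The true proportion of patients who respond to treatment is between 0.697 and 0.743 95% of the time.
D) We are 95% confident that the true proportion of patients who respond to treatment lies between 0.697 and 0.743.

A confidence interval represents our confidence in the procedure, not a probability statement about the parameter.

Key concept: If we repeated this sampling process many times and computed a 95% CI each time, about 95% of those intervals would contain the true population parameter.

For this specific interval (0.697, 0.743):
- Midpoint (point estimate): 0.72
- Margin of error: 0.023

The correct interpretation is the one stating confidence that the true parameter lies in the interval — option D.

D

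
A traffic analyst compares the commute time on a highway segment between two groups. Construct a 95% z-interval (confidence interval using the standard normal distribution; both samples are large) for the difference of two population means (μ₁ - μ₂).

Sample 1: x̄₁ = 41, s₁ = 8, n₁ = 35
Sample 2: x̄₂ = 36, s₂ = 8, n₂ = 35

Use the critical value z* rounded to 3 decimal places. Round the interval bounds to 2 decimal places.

Both samples are large (n₁ = 35 ≥ 30, n₂ = 35 ≥ 30), so a z-interval for the difference of means applies.

Point estimate: x̄₁ - x̄₂ = 41 - 36 = 5

Standard error: SE = √(s₁²/n₁ + s₂²/n₂)
= √(8²/35 + 8²/35)
= √(1.828571 + 1.828571)
= 1.912366

For 95% confidence, z* = 1.96 (from standard normal table)
Margin of error: E = z* × SE = 1.96 × 1.912366 = 3.7482

Z-interval: (x̄₁ - x̄₂) ± E = 5 ± 3.7482 = (1.2518, 8.7482)

Rounded to 2 decimal places:

(1.25, 8.75)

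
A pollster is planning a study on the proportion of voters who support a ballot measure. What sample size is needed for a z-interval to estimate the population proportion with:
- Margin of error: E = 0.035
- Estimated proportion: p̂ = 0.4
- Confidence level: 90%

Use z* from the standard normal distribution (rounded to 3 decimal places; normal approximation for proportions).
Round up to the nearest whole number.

Using z* for proportion z-interval (normal approximation).

For 90% confidence, z* = 1.645 (from standard normal table)

Sample size formula for proportion z-interval: n = z*²p̂(1-p̂)/E²

n = 1.645² × 0.4 × 0.6 / 0.035²
  = 2.706025 × 0.24 / 0.001225
  = 530.1600

Round up to the nearest whole number: n = 531

531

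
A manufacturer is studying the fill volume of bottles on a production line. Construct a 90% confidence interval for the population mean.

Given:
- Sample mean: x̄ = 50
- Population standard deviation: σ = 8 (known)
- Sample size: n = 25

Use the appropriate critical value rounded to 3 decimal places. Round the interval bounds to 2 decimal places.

The population standard deviation σ is known, so use a z-interval (standard normal critical value).

For 90% confidence, z* = 1.645 (from standard normal table)

Standard error: SE = σ/√n = 8/√25 = 1.600000

Margin of error: E = z* × SE = 1.645 × 1.600000 = 2.6320

Z-interval: x̄ ± E = 50 ± 2.6320 = (47.3680, 52.6320)

Rounded to 2 decimal places:

(47.37, 52.63)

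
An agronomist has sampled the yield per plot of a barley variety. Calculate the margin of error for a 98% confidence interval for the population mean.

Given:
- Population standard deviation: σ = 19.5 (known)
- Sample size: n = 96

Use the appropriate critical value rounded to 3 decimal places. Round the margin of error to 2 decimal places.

The population standard deviation σ is known, so use the z-interval margin of error formula.

For 98% confidence, z* = 2.326 (from standard normal table)

Margin of error formula for z-interval: E = z* × σ/√n

E = 2.326 × 19.5/√96
  = 2.326 × 1.990210
  = 4.6292

Rounded to 2 decimal places:

4.63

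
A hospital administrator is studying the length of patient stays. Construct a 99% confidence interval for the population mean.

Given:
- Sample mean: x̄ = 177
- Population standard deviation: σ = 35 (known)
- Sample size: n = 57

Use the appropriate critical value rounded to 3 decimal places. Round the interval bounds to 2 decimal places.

The population standard deviation σ is known, so use a z-interval (standard normal critical value).

For 99% confidence, z* = 2.576 (from standard normal table)

Standard error: SE = σ/√n = 35/√57 = 4.635863

Margin of error: E = z* × SE = 2.576 × 4.635863 = 11.9420

Z-interval: x̄ ± E = 177 ± 11.9420 = (165.0580, 188.9420)

Rounded to 2 decimal places:

(165.06, 188.94)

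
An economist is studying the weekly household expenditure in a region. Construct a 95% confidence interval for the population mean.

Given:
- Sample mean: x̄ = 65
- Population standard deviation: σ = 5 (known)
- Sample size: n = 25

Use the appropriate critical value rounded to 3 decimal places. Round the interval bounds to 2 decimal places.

The population standard deviation σ is known, so use a z-interval (standard normal critical value).

For 95% confidence, z* = 1.96 (from standard normal table)

Standard error: SE = σ/√n = 5/√25 = 1.000000

Margin of error: E = z* × SE = 1.96 × 1.000000 = 1.9600

Z-interval: x̄ ± E = 65 ± 1.9600 = (63.0400, 66.9600)

Rounded to 2 decimal places:

(63.04, 66.96)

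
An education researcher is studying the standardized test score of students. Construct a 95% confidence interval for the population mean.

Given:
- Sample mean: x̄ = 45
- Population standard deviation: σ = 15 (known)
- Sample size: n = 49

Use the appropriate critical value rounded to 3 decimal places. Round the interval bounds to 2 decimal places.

The population standard deviation σ is known, so use a z-interval (standard normal critical value).

For 95% confidence, z* = 1.96 (from standard normal table)

Standard error: SE = σ/√n = 15/√49 = 2.142857

Margin of error: E = z* × SE = 1.96 × 2.142857 = 4.2000

Z-interval: x̄ ± E = 45 ± 4.2000 = (40.8000, 49.2000)

Rounded to 2 decimal places:

(40.80, 49.20)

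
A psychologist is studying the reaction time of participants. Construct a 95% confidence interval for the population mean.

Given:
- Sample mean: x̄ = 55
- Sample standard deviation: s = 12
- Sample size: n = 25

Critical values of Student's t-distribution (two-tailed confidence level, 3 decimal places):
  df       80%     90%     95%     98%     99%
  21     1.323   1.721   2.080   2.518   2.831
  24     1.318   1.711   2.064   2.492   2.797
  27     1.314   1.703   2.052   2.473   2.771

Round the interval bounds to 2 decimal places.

The population standard deviation σ is unknown (only the sample standard deviation s is given), so use a t-interval with df = n - 1 = 25 - 1 = 24.

For 95% confidence with df = 24, t* = 2.064 (from t-table)

Standard error: SE = s/√n = 12/√25 = 2.400000

Margin of error: E = t* × SE = 2.064 × 2.400000 = 4.9536

T-interval: x̄ ± E = 55 ± 4.9536 = (50.0464, 59.9536)

Rounded to 2 decimal places:

(50.05, 59.95)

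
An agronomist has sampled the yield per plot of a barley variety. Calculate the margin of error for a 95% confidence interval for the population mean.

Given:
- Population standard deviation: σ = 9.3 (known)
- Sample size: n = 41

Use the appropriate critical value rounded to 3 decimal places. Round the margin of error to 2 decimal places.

The population standard deviation σ is known, so use the z-interval margin of error formula.

For 95% confidence, z* = 1.96 (from standard normal table)

Margin of error formula for z-interval: E = z* × σ/√n

E = 1.96 × 9.3/√41
  = 1.96 × 1.452416
  = 2.8467

Rounded to 2 decimal places:

2.85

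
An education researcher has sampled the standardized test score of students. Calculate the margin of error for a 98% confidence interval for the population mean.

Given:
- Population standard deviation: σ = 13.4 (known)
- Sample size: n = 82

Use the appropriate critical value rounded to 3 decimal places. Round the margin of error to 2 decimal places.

The population standard deviation σ is known, so use the z-interval margin of error formula.

For 98% confidence, z* = 2.326 (from standard normal table)

Margin of error formula for z-interval: E = z* × σ/√n

E = 2.326 × 13.4/√82
  = 2.326 × 1.479782
  = 3.4420

Rounded to 2 decimal places:

3.44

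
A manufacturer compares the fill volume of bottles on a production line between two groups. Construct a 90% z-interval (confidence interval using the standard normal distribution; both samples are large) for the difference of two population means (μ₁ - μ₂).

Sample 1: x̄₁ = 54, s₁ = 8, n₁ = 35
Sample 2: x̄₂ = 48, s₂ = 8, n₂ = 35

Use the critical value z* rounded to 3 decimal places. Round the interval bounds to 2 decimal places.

Both samples are large (n₁ = 35 ≥ 30, n₂ = 35 ≥ 30), so a z-interval for the difference of means applies.

Point estimate: x̄₁ - x̄₂ = 54 - 48 = 6

Standard error: SE = √(s₁²/n₁ + s₂²/n₂)
= √(8²/35 + 8²/35)
= √(1.828571 + 1.828571)
= 1.912366

For 90% confidence, z* = 1.645 (from standard normal table)
Margin of error: E = z* × SE = 1.645 × 1.912366 = 3.1458

Z-interval: (x̄₁ - x̄₂) ± E = 6 ± 3.1458 = (2.8542, 9.1458)

Rounded to 2 decimal places:

(2.85, 9.15)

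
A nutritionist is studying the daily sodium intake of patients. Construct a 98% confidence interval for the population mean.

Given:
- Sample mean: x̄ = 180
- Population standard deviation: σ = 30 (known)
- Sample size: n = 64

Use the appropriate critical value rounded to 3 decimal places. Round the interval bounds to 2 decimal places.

The population standard deviation σ is known, so use a z-interval (standard normal critical value).

For 98% confidence, z* = 2.326 (from standard normal table)

Standard error: SE = σ/√n = 30/√64 = 3.750000

Margin of error: E = z* × SE = 2.326 × 3.750000 = 8.7225

Z-interval: x̄ ± E = 180 ± 8.7225 = (171.2775, 188.7225)

Rounded to 2 decimal places:

(171.28, 188.72)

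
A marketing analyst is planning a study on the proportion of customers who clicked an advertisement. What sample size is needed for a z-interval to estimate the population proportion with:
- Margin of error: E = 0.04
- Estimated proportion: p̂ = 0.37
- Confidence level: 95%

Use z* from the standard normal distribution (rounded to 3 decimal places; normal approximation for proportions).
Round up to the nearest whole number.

Using z* for proportion z-interval (normal approximation).

For 95% confidence, z* = 1.96 (from standard normal table)

Sample size formula for proportion z-interval: n = z*²p̂(1-p̂)/E²

n = 1.96² × 0.37 × 0.63 / 0.04²
  = 3.8416 × 0.2331 / 0.0016
  = 559.6731

Round up to the nearest whole number: n = 560

560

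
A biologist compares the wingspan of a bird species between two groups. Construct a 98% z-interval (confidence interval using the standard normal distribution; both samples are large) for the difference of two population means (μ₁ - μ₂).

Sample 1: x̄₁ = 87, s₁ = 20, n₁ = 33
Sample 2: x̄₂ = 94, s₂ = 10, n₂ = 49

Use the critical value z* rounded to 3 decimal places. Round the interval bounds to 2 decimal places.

Both samples are large (n₁ = 33 ≥ 30, n₂ = 49 ≥ 30), so a z-interval for the difference of means applies.

Point estimate: x̄₁ - x̄₂ = 87 - 94 = -7

Standard error: SE = √(s₁²/n₁ + s₂²/n₂)
= √(20²/33 + 10²/49)
= √(12.121212 + 2.040816)
= 3.763247

For 98% confidence, z* = 2.326 (from standard normal table)
Margin of error: E = z* × SE = 2.326 × 3.763247 = 8.7533

Z-interval: (x̄₁ - x̄₂) ± E = -7 ± 8.7533 = (-15.7533, 1.7533)

Rounded to 2 decimal places:

(-15.75, 1.75)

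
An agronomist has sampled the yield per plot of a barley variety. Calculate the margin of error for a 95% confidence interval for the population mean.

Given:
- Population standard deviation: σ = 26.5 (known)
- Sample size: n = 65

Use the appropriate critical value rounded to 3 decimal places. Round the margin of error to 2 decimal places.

The population standard deviation σ is known, so use the z-interval margin of error formula.

For 95% confidence, z* = 1.96 (from standard normal table)

Margin of error formula for z-interval: E = z* × σ/√n

E = 1.96 × 26.5/√65
  = 1.96 × 3.286920
  = 6.4424

Rounded to 2 decimal places:

6.44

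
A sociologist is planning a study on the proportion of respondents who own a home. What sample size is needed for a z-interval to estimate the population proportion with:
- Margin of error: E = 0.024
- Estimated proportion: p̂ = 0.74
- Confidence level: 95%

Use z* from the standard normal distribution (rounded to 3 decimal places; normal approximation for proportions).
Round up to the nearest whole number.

Using z* for proportion z-interval (normal approximation).

For 95% confidence, z* = 1.96 (from standard normal table)

Sample size formula for proportion z-interval: n = z*²p̂(1-p̂)/E²

n = 1.96² × 0.74 × 0.26 / 0.024²
  = 3.8416 × 0.1924 / 0.000576
  = 1283.2011

Round up to the nearest whole number: n = 1284

1284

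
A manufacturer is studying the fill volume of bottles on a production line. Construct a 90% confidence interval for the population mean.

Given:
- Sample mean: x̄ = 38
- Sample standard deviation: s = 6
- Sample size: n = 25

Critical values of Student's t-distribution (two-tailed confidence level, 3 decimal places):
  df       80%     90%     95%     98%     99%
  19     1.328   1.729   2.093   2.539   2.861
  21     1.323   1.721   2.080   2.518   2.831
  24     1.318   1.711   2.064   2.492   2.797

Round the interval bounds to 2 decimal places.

The population standard deviation σ is unknown (only the sample standard deviation s is given), so use a t-interval with df = n - 1 = 25 - 1 = 24.

For 90% confidence with df = 24, t* = 1.711 (from t-table)

Standard error: SE = s/√n = 6/√25 = 1.200000

Margin of error: E = t* × SE = 1.711 × 1.200000 = 2.0532

T-interval: x̄ ± E = 38 ± 2.0532 = (35.9468, 40.0532)

Rounded to 2 decimal places:

(35.95, 40.05)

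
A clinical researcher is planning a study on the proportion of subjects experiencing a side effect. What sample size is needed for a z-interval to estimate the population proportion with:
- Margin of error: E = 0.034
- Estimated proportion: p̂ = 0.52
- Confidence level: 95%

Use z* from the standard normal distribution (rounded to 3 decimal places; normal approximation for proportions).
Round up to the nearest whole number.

Using z* for proportion z-interval (normal approximation).

For 95% confidence, z* = 1.96 (from standard normal table)

Sample size formula for proportion z-interval: n = z*²p̂(1-p̂)/E²

n = 1.96² × 0.52 × 0.48 / 0.034²
  = 3.8416 × 0.2496 / 0.001156
  = 829.4666

Round up to the nearest whole number: n = 830

830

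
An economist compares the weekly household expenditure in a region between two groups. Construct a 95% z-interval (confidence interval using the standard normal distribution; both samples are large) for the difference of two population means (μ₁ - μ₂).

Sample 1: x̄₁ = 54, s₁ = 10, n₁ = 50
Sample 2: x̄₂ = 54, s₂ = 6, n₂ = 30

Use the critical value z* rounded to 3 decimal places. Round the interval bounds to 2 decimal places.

Both samples are large (n₁ = 50 ≥ 30, n₂ = 30 ≥ 30), so a z-interval for the difference of means applies.

Point estimate: x̄₁ - x̄₂ = 54 - 54 = 0

Standard error: SE = √(s₁²/n₁ + s₂²/n₂)
= √(10²/50 + 6²/30)
= √(2.000000 + 1.200000)
= 1.788854

For 95% confidence, z* = 1.96 (from standard normal table)
Margin of error: E = z* × SE = 1.96 × 1.788854 = 3.5062

Z-interval: (x̄₁ - x̄₂) ± E = 0 ± 3.5062 = (-3.5062, 3.5062)

Rounded to 2 decimal places:

(-3.51, 3.51)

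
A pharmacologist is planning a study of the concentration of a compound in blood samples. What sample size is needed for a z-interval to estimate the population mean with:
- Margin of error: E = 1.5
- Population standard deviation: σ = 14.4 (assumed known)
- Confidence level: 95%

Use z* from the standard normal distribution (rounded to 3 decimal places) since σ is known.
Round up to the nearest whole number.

Using z* since population σ is known (z-interval formula).

For 95% confidence, z* = 1.96 (from standard normal table)

Sample size formula for z-interval: n = (z*σ/E)²

n = (1.96 × 14.4 / 1.5)²
  = (18.816000)²
  = 354.0419

Round up to the nearest whole number: n = 355

355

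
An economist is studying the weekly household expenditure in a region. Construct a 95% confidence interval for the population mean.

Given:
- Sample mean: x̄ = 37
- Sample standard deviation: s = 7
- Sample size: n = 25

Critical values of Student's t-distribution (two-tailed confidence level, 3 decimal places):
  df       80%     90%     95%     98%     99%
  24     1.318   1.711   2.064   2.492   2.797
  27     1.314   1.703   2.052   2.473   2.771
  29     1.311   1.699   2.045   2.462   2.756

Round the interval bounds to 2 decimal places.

The population standard deviation σ is unknown (only the sample standard deviation s is given), so use a t-interval with df = n - 1 = 25 - 1 = 24.

For 95% confidence with df = 24, t* = 2.064 (from t-table)

Standard error: SE = s/√n = 7/√25 = 1.400000

Margin of error: E = t* × SE = 2.064 × 1.400000 = 2.8896

T-interval: x̄ ± E = 37 ± 2.8896 = (34.1104, 39.8896)

Rounded to 2 decimal places:

(34.11, 39.89)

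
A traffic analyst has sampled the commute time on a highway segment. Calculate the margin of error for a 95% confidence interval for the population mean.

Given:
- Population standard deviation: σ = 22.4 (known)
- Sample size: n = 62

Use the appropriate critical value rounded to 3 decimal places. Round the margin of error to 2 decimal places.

The population standard deviation σ is known, so use the z-interval margin of error formula.

For 95% confidence, z* = 1.96 (from standard normal table)

Margin of error formula for z-interval: E = z* × σ/√n

E = 1.96 × 22.4/√62
  = 1.96 × 2.844803
  = 5.5758

Rounded to 2 decimal places:

5.58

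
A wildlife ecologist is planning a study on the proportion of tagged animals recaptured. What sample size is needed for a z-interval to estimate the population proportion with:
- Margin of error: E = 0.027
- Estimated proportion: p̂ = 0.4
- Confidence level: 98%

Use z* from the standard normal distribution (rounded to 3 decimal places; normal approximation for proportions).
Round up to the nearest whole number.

Using z* for proportion z-interval (normal approximation).

For 98% confidence, z* = 2.326 (from standard normal table)

Sample size formula for proportion z-interval: n = z*²p̂(1-p̂)/E²

n = 2.326² × 0.4 × 0.6 / 0.027²
  = 5.410276 × 0.24 / 0.000729
  = 1781.1608

Round up to the nearest whole number: n = 1782

1782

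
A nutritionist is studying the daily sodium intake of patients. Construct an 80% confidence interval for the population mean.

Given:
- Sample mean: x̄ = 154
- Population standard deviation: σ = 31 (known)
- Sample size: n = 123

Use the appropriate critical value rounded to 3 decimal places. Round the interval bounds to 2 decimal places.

The population standard deviation σ is known, so use a z-interval (standard normal critical value).

For 80% confidence, z* = 1.282 (from standard normal table)

Standard error: SE = σ/√n = 31/√123 = 2.795176

Margin of error: E = z* × SE = 1.282 × 2.795176 = 3.5834

Z-interval: x̄ ± E = 154 ± 3.5834 = (150.4166, 157.5834)

Rounded to 2 decimal places:

(150.42, 157.58)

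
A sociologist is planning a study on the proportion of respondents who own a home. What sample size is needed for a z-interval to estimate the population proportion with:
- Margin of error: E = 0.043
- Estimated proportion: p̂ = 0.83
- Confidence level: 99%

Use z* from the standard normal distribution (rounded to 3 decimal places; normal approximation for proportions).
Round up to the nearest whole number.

Using z* for proportion z-interval (normal approximation).

For 99% confidence, z* = 2.576 (from standard normal table)

Sample size formula for proportion z-interval: n = z*²p̂(1-p̂)/E²

n = 2.576² × 0.83 × 0.17 / 0.043²
  = 6.635776 × 0.1411 / 0.001849
  = 506.3862

Round up to the nearest whole number: n = 507

507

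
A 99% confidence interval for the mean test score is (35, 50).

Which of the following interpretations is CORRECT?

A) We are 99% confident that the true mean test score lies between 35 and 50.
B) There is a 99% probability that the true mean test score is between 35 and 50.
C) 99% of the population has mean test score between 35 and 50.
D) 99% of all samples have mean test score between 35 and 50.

A confidence interval represents our confidence in the procedure, not a probability statement about the parameter.

Key concept: If we repeated this sampling process many times and computed a 99% CI each time, about 99% of those intervals would contain the true population parameter.

For this specific interval (35, 50):
- Midpoint (point estimate): 42.5
- Margin of error: 7.5

The correct interpretation is the one stating confidence that the true parameter lies in the interval — option A.

A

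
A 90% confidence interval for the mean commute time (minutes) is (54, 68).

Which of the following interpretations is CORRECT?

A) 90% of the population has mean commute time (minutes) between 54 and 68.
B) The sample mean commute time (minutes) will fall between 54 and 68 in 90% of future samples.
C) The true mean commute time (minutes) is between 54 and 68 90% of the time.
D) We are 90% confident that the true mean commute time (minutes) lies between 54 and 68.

A confidence interval represents our confidence in the procedure, not a probability statement about the parameter.

Key concept: If we repeated this sampling process many times and computed a 90% CI each time, about 90% of those intervals would contain the true population parameter.

For this specific interval (54, 68):
- Midpoint (point estimate): 61
- Margin of error: 7

The correct interpretation is the one stating confidence that the true parameter lies in the interval — option D.

D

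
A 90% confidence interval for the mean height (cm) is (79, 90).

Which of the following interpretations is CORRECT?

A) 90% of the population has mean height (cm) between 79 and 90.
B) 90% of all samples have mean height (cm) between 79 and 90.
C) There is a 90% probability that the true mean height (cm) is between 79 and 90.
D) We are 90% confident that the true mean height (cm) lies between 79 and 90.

A confidence interval represents our confidence in the procedure, not a probability statement about the parameter.

Key concept: If we repeated this sampling process many times and computed a 90% CI each time, about 90% of those intervals would contain the true population parameter.

For this specific interval (79, 90):
- Midpoint (point estimate): 84.5
- Margin of error: 5.5

The correct interpretation is the one stating confidence that the true parameter lies in the interval — option D.

D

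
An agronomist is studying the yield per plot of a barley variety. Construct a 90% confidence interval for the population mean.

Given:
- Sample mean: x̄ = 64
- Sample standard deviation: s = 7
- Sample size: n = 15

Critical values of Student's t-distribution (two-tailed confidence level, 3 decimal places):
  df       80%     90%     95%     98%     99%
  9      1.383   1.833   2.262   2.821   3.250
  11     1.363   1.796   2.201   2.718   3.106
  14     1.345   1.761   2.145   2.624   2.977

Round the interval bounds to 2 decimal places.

The population standard deviation σ is unknown (only the sample standard deviation s is given), so use a t-interval with df = n - 1 = 15 - 1 = 14.

For 90% confidence with df = 14, t* = 1.761 (from t-table)

Standard error: SE = s/√n = 7/√15 = 1.807392

Margin of error: E = t* × SE = 1.761 × 1.807392 = 3.1828

T-interval: x̄ ± E = 64 ± 3.1828 = (60.8172, 67.1828)

Rounded to 2 decimal places:

(60.82, 67.18)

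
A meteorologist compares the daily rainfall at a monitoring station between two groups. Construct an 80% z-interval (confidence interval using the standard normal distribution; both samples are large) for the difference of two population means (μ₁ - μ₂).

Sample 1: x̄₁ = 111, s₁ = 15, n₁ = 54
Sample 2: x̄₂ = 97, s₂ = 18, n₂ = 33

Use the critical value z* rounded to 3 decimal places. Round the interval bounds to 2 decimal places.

Both samples are large (n₁ = 54 ≥ 30, n₂ = 33 ≥ 30), so a z-interval for the difference of means applies.

Point estimate: x̄₁ - x̄₂ = 111 - 97 = 14

Standard error: SE = √(s₁²/n₁ + s₂²/n₂)
= √(15²/54 + 18²/33)
= √(4.166667 + 9.818182)
= 3.739632

For 80% confidence, z* = 1.282 (from standard normal table)
Margin of error: E = z* × SE = 1.282 × 3.739632 = 4.7942

Z-interval: (x̄₁ - x̄₂) ± E = 14 ± 4.7942 = (9.2058, 18.7942)

Rounded to 2 decimal places:

(9.21, 18.79)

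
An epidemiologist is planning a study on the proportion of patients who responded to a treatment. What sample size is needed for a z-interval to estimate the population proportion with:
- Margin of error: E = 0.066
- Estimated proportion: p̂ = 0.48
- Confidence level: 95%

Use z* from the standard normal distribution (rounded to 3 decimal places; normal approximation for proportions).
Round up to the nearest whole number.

Using z* for proportion z-interval (normal approximation).

For 95% confidence, z* = 1.96 (from standard normal table)

Sample size formula for proportion z-interval: n = z*²p̂(1-p̂)/E²

n = 1.96² × 0.48 × 0.52 / 0.066²
  = 3.8416 × 0.2496 / 0.004356
  = 220.1247

Round up to the nearest whole number: n = 221

221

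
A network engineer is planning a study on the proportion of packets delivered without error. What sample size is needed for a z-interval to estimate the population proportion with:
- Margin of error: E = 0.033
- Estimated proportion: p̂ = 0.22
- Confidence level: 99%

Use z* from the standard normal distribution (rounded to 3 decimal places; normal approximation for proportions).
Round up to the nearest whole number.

Using z* for proportion z-interval (normal approximation).

For 99% confidence, z* = 2.576 (from standard normal table)

Sample size formula for proportion z-interval: n = z*²p̂(1-p̂)/E²

n = 2.576² × 0.22 × 0.78 / 0.033²
  = 6.635776 × 0.1716 / 0.001089
  = 1045.6374

Round up to the nearest whole number: n = 1046

1046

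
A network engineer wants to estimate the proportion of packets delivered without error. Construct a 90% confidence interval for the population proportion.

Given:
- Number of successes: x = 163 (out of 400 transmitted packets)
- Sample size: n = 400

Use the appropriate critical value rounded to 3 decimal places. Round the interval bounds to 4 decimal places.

Sample proportion: p̂ = 163/400 = 0.407500

Check conditions for normal approximation:
  np̂ = 163 ≥ 10 ✓
  n(1-p̂) = 237 ≥ 10 ✓

The sample is large enough, so use a z-interval (normal approximation) for the proportion.

For 90% confidence, z* = 1.645 (from standard normal table)

Standard error: SE = √(p̂(1-p̂)/n) = √(0.407500×0.592500/400) = 0.02456846

Margin of error: E = z* × SE = 1.645 × 0.02456846 = 0.040415

Z-interval: p̂ ± E = 0.407500 ± 0.040415 = (0.367085, 0.447915)

Rounded to 4 decimal places:

(0.3671, 0.4479)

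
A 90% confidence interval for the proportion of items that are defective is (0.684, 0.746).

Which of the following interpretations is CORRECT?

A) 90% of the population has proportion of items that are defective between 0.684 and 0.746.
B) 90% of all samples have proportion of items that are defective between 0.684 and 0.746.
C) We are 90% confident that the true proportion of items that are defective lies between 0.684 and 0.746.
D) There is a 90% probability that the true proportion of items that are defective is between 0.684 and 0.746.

A confidence interval represents our confidence in the procedure, not a probability statement about the parameter.

Key concept: If we repeated this sampling process many times and computed a 90% CI each time, about 90% of those intervals would contain the true population parameter.

For this specific interval (0.684, 0.746):
- Midpoint (point estimate): 0.715
- Margin of error: 0.031

The correct interpretation is the one stating confidence that the true parameter lies in the interval — option C.

C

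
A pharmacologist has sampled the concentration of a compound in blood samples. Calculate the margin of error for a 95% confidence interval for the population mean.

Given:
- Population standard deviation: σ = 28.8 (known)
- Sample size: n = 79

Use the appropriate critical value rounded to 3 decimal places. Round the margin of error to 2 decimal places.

The population standard deviation σ is known, so use the z-interval margin of error formula.

For 95% confidence, z* = 1.96 (from standard normal table)

Margin of error formula for z-interval: E = z* × σ/√n

E = 1.96 × 28.8/√79
  = 1.96 × 3.240253
  = 6.3509

Rounded to 2 decimal places:

6.35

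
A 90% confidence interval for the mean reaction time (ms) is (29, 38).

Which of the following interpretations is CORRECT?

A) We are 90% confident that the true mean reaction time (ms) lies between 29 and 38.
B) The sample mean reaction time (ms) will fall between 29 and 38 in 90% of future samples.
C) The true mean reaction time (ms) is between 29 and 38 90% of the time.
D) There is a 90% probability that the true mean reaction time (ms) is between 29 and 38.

A confidence interval represents our confidence in the procedure, not a probability statement about the parameter.

Key concept: If we repeated this sampling process many times and computed a 90% CI each time, about 90% of those intervals would contain the true population parameter.

For this specific interval (29, 38):
- Midpoint (point estimate): 33.5
- Margin of error: 4.5

The correct interpretation is the one stating confidence that the true parameter lies in the interval — option A.

A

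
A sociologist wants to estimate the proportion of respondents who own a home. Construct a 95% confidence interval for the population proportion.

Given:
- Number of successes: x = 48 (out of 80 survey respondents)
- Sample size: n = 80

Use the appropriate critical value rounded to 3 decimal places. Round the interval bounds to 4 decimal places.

Sample proportion: p̂ = 48/80 = 0.600000

Check conditions for normal approximation:
  np̂ = 48 ≥ 10 ✓
  n(1-p̂) = 32 ≥ 10 ✓

The sample is large enough, so use a z-interval (normal approximation) for the proportion.

For 95% confidence, z* = 1.96 (from standard normal table)

Standard error: SE = √(p̂(1-p̂)/n) = √(0.600000×0.400000/80) = 0.05477226

Margin of error: E = z* × SE = 1.96 × 0.05477226 = 0.107354

Z-interval: p̂ ± E = 0.600000 ± 0.107354 = (0.492646, 0.707354)

Rounded to 4 decimal places:

(0.4926, 0.7074)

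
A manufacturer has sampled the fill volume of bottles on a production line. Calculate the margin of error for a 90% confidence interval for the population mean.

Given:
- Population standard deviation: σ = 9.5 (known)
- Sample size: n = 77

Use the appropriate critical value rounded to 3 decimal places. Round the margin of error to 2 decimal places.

The population standard deviation σ is known, so use the z-interval margin of error formula.

For 90% confidence, z* = 1.645 (from standard normal table)

Margin of error formula for z-interval: E = z* × σ/√n

E = 1.645 × 9.5/√77
  = 1.645 × 1.082625
  = 1.7809

Rounded to 2 decimal places:

1.78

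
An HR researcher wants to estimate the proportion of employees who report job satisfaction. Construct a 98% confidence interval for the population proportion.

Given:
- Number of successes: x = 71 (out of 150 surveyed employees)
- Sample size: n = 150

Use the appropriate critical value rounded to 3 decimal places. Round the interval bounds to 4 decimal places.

Sample proportion: p̂ = 71/150 = 0.473333

Check conditions for normal approximation:
  np̂ = 71 ≥ 10 ✓
  n(1-p̂) = 79 ≥ 10 ✓

The sample is large enough, so use a z-interval (normal approximation) for the proportion.

For 98% confidence, z* = 2.326 (from standard normal table)

Standard error: SE = √(p̂(1-p̂)/n) = √(0.473333×0.526667/150) = 0.04076673

Margin of error: E = z* × SE = 2.326 × 0.04076673 = 0.094823

Z-interval: p̂ ± E = 0.473333 ± 0.094823 = (0.378510, 0.568157)

Rounded to 4 decimal places:

(0.3785, 0.5682)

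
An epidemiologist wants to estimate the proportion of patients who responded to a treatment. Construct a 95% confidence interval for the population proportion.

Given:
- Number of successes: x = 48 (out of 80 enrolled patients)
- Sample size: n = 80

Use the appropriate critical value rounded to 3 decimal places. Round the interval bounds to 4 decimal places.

Sample proportion: p̂ = 48/80 = 0.600000

Check conditions for normal approximation:
  np̂ = 48 ≥ 10 ✓
  n(1-p̂) = 32 ≥ 10 ✓

The sample is large enough, so use a z-interval (normal approximation) for the proportion.

For 95% confidence, z* = 1.96 (from standard normal table)

Standard error: SE = √(p̂(1-p̂)/n) = √(0.600000×0.400000/80) = 0.05477226

Margin of error: E = z* × SE = 1.96 × 0.05477226 = 0.107354

Z-interval: p̂ ± E = 0.600000 ± 0.107354 = (0.492646, 0.707354)

Rounded to 4 decimal places:

(0.4926, 0.7074)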